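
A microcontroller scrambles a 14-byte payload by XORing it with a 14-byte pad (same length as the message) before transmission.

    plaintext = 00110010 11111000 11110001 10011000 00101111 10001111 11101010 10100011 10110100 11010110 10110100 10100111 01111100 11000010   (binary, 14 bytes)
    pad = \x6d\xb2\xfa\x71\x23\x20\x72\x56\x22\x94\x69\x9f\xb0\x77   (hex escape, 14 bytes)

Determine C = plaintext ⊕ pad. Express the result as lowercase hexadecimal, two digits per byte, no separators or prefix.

XOR is its own inverse, so applying the key byte-wise gives the result directly.
32 ⊕ 6d = 5f
f8 ⊕ b2 = 4a
f1 ⊕ fa = 0b
98 ⊕ 71 = e9
2f ⊕ 23 = 0c
8f ⊕ 20 = af
ea ⊕ 72 = 98
a3 ⊕ 56 = f5
b4 ⊕ 22 = 96
d6 ⊕ 94 = 42
b4 ⊕ 69 = dd
a7 ⊕ 9f = 38
7c ⊕ b0 = cc
c2 ⊕ 77 = b5

5f4a0be90caf98f59642dd38ccb5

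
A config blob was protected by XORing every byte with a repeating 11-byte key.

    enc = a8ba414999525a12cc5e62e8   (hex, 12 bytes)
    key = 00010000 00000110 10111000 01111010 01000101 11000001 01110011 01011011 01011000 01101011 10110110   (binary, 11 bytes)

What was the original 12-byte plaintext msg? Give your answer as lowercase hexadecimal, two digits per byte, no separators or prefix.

b8bcf933dc9329499435d4f8

The 11-byte key repeats, so the effective keystream is 10 06 b8 7a 45 c1 73 5b 58 6b b6 10.
byte 0: a8 xor 10 = b8
byte 1: ba xor 06 = bc
byte 2: 41 xor b8 = f9
byte 3: 49 xor 7a = 33
byte 4: 99 xor 45 = dc
byte 5: 52 xor c1 = 93
byte 6: 5a xor 73 = 29
byte 7: 12 xor 5b = 49
byte 8: cc xor 58 = 94
byte 9: 5e xor 6b = 35
byte 10: 62 xor b6 = d4
byte 11: e8 xor 10 = f8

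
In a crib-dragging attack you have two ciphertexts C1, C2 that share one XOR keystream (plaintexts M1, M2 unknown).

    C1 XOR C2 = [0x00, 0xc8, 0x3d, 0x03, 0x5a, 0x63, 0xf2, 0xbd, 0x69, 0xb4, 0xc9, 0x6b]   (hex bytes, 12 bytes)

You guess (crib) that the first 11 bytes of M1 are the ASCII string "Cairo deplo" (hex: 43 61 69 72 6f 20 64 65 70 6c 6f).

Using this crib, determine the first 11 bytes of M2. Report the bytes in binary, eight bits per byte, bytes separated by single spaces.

Since C1 ⊕ C2 = M1 ⊕ M2, XORing with the guessed M1 bytes yields the corresponding M2 bytes: M2 = (C1 ⊕ C2) ⊕ M1.
00000000 xor 01000011 = 01000011
11001000 xor 01100001 = 10101001
00111101 xor 01101001 = 01010100
00000011 xor 01110010 = 01110001
01011010 xor 01101111 = 00110101
01100011 xor 00100000 = 01000011
11110010 xor 01100100 = 10010110
10111101 xor 01100101 = 11011000
01101001 xor 01110000 = 00011001
10110100 xor 01101100 = 11011000
11001001 xor 01101111 = 10100110

01000011 10101001 01010100 01110001 00110101 01000011 10010110 11011000 00011001 11011000 10100110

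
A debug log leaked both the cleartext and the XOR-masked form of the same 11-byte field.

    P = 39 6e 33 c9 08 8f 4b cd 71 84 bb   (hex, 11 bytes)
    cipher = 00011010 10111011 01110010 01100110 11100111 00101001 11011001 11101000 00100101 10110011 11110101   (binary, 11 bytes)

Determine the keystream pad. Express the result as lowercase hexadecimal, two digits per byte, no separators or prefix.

23d541afefa6922554374e

Since cipher = P ⊕ pad, XORing both sides with P gives pad = P ⊕ cipher.
byte 0: 39 ⊕ 1a = 23
byte 1: 6e ⊕ bb = d5
byte 2: 33 ⊕ 72 = 41
byte 3: c9 ⊕ 66 = af
byte 4: 08 ⊕ e7 = ef
byte 5: 8f ⊕ 29 = a6
byte 6: 4b ⊕ d9 = 92
byte 7: cd ⊕ e8 = 25
byte 8: 71 ⊕ 25 = 54
byte 9: 84 ⊕ b3 = 37
byte 10: bb ⊕ f5 = 4e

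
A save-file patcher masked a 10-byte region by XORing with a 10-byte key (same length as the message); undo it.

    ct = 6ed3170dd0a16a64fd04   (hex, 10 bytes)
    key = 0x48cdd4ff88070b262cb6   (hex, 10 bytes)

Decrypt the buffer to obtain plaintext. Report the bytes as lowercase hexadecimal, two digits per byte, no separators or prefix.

261ec3f258a66142d1b2

XOR is its own inverse, so applying the key byte-wise gives the result directly.
6e ⊕ 48 = 26
d3 ⊕ cd = 1e
17 ⊕ d4 = c3
0d ⊕ ff = f2
d0 ⊕ 88 = 58
a1 ⊕ 07 = a6
6a ⊕ 0b = 61
64 ⊕ 26 = 42
fd ⊕ 2c = d1
04 ⊕ b6 = b2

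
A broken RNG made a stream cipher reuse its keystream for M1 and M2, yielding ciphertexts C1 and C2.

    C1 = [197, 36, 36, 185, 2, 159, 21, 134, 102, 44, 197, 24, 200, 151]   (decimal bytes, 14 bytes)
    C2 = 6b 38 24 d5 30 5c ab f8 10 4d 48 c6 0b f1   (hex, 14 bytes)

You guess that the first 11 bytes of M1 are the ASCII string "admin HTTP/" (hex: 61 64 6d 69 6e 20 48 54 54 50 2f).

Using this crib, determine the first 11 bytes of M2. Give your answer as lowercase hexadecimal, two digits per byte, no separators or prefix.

cf786d055ce3f62a2231a2

First, C1 ⊕ C2 = (M1 ⊕ K) ⊕ (M2 ⊕ K) = M1 ⊕ M2, so the key drops out. Then M2 = (M1 ⊕ M2) ⊕ M1 over the first 11 bytes.
byte 0: (c5 xor 6b) xor 61 = ae xor 61 = cf
byte 1: (24 xor 38) xor 64 = 1c xor 64 = 78
byte 2: (24 xor 24) xor 6d = 00 xor 6d = 6d
byte 3: (b9 xor d5) xor 69 = 6c xor 69 = 05
byte 4: (02 xor 30) xor 6e = 32 xor 6e = 5c
byte 5: (9f xor 5c) xor 20 = c3 xor 20 = e3
byte 6: (15 xor ab) xor 48 = be xor 48 = f6
byte 7: (86 xor f8) xor 54 = 7e xor 54 = 2a
byte 8: (66 xor 10) xor 54 = 76 xor 54 = 22
byte 9: (2c xor 4d) xor 50 = 61 xor 50 = 31
byte 10: (c5 xor 48) xor 2f = 8d xor 2f = a2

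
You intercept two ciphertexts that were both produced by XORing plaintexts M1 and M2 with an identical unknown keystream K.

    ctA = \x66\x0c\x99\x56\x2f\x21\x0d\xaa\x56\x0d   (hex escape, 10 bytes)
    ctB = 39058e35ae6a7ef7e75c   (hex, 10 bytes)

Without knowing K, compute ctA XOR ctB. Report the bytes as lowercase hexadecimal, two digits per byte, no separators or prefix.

5f091763814b735db151

ctA ⊕ ctB = (M1 ⊕ K) ⊕ (M2 ⊕ K) = M1 ⊕ M2 — the shared key cancels under XOR.
66 XOR 39 = 5f
0c XOR 05 = 09
99 XOR 8e = 17
56 XOR 35 = 63
2f XOR ae = 81
21 XOR 6a = 4b
0d XOR 7e = 73
aa XOR f7 = 5d
56 XOR e7 = b1
0d XOR 5c = 51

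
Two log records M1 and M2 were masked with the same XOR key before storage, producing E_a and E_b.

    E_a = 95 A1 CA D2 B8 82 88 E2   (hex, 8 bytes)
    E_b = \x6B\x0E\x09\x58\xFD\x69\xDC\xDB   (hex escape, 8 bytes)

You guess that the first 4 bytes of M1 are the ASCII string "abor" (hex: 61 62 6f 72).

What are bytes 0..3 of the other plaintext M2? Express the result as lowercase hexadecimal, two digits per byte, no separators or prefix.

9fcdacf8

First, E_a ⊕ E_b = (M1 ⊕ K) ⊕ (M2 ⊕ K) = M1 ⊕ M2, so the key drops out. Then M2 = (M1 ⊕ M2) ⊕ M1 over the first 4 bytes.
byte 0: (95 XOR 6b) XOR 61 = fe XOR 61 = 9f
byte 1: (a1 XOR 0e) XOR 62 = af XOR 62 = cd
byte 2: (ca XOR 09) XOR 6f = c3 XOR 6f = ac
byte 3: (d2 XOR 58) XOR 72 = 8a XOR 72 = f8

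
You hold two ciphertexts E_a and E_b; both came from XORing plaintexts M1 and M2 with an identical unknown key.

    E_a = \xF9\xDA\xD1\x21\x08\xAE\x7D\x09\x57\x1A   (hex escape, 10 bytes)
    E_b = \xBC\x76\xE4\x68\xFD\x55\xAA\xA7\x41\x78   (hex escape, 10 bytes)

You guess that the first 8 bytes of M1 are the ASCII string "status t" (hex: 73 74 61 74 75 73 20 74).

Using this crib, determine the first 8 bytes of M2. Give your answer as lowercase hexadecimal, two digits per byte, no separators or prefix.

First, E_a ⊕ E_b = (M1 ⊕ K) ⊕ (M2 ⊕ K) = M1 ⊕ M2, so the key drops out. Then M2 = (M1 ⊕ M2) ⊕ M1 over the first 8 bytes.
byte 0: (f9 ^ bc) ^ 73 = 45 ^ 73 = 36
byte 1: (da ^ 76) ^ 74 = ac ^ 74 = d8
byte 2: (d1 ^ e4) ^ 61 = 35 ^ 61 = 54
byte 3: (21 ^ 68) ^ 74 = 49 ^ 74 = 3d
byte 4: (08 ^ fd) ^ 75 = f5 ^ 75 = 80
byte 5: (ae ^ 55) ^ 73 = fb ^ 73 = 88
byte 6: (7d ^ aa) ^ 20 = d7 ^ 20 = f7
byte 7: (09 ^ a7) ^ 74 = ae ^ 74 = da

36d8543d8088f7da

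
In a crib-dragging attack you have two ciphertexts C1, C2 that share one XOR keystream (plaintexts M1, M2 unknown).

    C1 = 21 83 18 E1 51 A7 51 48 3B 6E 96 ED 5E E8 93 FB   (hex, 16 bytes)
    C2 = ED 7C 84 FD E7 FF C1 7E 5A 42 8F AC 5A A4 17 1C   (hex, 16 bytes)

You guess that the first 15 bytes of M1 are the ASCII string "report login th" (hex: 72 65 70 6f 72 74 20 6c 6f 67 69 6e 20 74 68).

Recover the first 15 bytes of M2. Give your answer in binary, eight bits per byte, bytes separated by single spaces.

First, C1 ⊕ C2 = (M1 ⊕ K) ⊕ (M2 ⊕ K) = M1 ⊕ M2, so the key drops out. Then M2 = (M1 ⊕ M2) ⊕ M1 over the first 15 bytes.
byte 0: (21 XOR ed) XOR 72 = cc XOR 72 = be
byte 1: (83 XOR 7c) XOR 65 = ff XOR 65 = 9a
byte 2: (18 XOR 84) XOR 70 = 9c XOR 70 = ec
byte 3: (e1 XOR fd) XOR 6f = 1c XOR 6f = 73
byte 4: (51 XOR e7) XOR 72 = b6 XOR 72 = c4
byte 5: (a7 XOR ff) XOR 74 = 58 XOR 74 = 2c
byte 6: (51 XOR c1) XOR 20 = 90 XOR 20 = b0
byte 7: (48 XOR 7e) XOR 6c = 36 XOR 6c = 5a
byte 8: (3b XOR 5a) XOR 6f = 61 XOR 6f = 0e
byte 9: (6e XOR 42) XOR 67 = 2c XOR 67 = 4b
byte 10: (96 XOR 8f) XOR 69 = 19 XOR 69 = 70
byte 11: (ed XOR ac) XOR 6e = 41 XOR 6e = 2f
byte 12: (5e XOR 5a) XOR 20 = 04 XOR 20 = 24
byte 13: (e8 XOR a4) XOR 74 = 4c XOR 74 = 38
byte 14: (93 XOR 17) XOR 68 = 84 XOR 68 = ec

10111110 10011010 11101100 01110011 11000100 00101100 10110000 01011010 00001110 01001011 01110000 00101111 00100100 00111000 11101100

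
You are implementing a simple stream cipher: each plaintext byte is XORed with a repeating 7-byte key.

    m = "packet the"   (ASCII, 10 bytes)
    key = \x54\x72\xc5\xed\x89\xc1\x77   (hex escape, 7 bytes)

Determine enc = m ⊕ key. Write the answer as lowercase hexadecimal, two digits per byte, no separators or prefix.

2413a686ecb557201aa0

The 7-byte key repeats, so the effective keystream is 54 72 c5 ed 89 c1 77 54 72 c5.
byte 0: 112 xor  84 =  36
byte 1:  97 xor 114 =  19
byte 2:  99 xor 197 = 166
byte 3: 107 xor 237 = 134
byte 4: 101 xor 137 = 236
byte 5: 116 xor 193 = 181
byte 6:  32 xor 119 =  87
byte 7: 116 xor  84 =  32
byte 8: 104 xor 114 =  26
byte 9: 101 xor 197 = 160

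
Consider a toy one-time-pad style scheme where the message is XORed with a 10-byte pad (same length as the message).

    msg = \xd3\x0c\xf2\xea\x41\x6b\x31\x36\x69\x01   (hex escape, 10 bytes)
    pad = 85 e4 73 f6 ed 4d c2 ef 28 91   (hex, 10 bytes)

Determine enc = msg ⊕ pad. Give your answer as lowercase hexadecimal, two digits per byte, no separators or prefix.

d3 XOR 85 = 56
0c XOR e4 = e8
f2 XOR 73 = 81
ea XOR f6 = 1c
41 XOR ed = ac
6b XOR 4d = 26
31 XOR c2 = f3
36 XOR ef = d9
69 XOR 28 = 41
01 XOR 91 = 90

56e8811cac26f3d94190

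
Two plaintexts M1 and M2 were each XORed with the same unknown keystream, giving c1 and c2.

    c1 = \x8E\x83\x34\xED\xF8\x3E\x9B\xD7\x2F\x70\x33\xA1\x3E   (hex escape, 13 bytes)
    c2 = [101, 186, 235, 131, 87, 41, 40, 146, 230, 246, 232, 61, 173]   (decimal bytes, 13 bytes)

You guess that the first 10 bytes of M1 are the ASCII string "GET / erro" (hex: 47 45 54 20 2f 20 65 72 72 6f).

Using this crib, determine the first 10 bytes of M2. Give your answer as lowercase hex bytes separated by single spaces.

First, c1 ⊕ c2 = (M1 ⊕ K) ⊕ (M2 ⊕ K) = M1 ⊕ M2, so the key drops out. Then M2 = (M1 ⊕ M2) ⊕ M1 over the first 10 bytes.
byte 0: (8e XOR 65) XOR 47 = eb XOR 47 = ac
byte 1: (83 XOR ba) XOR 45 = 39 XOR 45 = 7c
byte 2: (34 XOR eb) XOR 54 = df XOR 54 = 8b
byte 3: (ed XOR 83) XOR 20 = 6e XOR 20 = 4e
byte 4: (f8 XOR 57) XOR 2f = af XOR 2f = 80
byte 5: (3e XOR 29) XOR 20 = 17 XOR 20 = 37
byte 6: (9b XOR 28) XOR 65 = b3 XOR 65 = d6
byte 7: (d7 XOR 92) XOR 72 = 45 XOR 72 = 37
byte 8: (2f XOR e6) XOR 72 = c9 XOR 72 = bb
byte 9: (70 XOR f6) XOR 6f = 86 XOR 6f = e9

ac 7c 8b 4e 80 37 d6 37 bb e9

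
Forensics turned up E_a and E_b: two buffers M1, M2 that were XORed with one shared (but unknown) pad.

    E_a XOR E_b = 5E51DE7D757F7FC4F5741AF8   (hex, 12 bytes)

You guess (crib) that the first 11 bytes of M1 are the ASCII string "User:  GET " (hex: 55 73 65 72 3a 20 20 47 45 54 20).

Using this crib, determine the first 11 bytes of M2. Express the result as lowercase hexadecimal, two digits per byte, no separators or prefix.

Since E_a ⊕ E_b = M1 ⊕ M2, XORing with the guessed M1 bytes yields the corresponding M2 bytes: M2 = (E_a ⊕ E_b) ⊕ M1.
byte 0: 5e ^ 55 = 0b
byte 1: 51 ^ 73 = 22
byte 2: de ^ 65 = bb
byte 3: 7d ^ 72 = 0f
byte 4: 75 ^ 3a = 4f
byte 5: 7f ^ 20 = 5f
byte 6: 7f ^ 20 = 5f
byte 7: c4 ^ 47 = 83
byte 8: f5 ^ 45 = b0
byte 9: 74 ^ 54 = 20
byte 10: 1a ^ 20 = 3a

0b22bb0f4f5f5f83b0203a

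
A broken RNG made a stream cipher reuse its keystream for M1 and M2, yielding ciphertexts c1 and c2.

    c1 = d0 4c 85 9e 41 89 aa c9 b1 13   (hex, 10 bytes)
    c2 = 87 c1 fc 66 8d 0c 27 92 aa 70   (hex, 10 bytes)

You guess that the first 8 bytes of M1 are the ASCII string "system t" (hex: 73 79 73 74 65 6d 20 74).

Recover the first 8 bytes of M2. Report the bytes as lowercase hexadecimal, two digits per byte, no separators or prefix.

First, c1 ⊕ c2 = (M1 ⊕ K) ⊕ (M2 ⊕ K) = M1 ⊕ M2, so the key drops out. Then M2 = (M1 ⊕ M2) ⊕ M1 over the first 8 bytes.
byte 0: (d0 ⊕ 87) ⊕ 73 = 57 ⊕ 73 = 24
byte 1: (4c ⊕ c1) ⊕ 79 = 8d ⊕ 79 = f4
byte 2: (85 ⊕ fc) ⊕ 73 = 79 ⊕ 73 = 0a
byte 3: (9e ⊕ 66) ⊕ 74 = f8 ⊕ 74 = 8c
byte 4: (41 ⊕ 8d) ⊕ 65 = cc ⊕ 65 = a9
byte 5: (89 ⊕ 0c) ⊕ 6d = 85 ⊕ 6d = e8
byte 6: (aa ⊕ 27) ⊕ 20 = 8d ⊕ 20 = ad
byte 7: (c9 ⊕ 92) ⊕ 74 = 5b ⊕ 74 = 2f

24f40a8ca9e8ad2f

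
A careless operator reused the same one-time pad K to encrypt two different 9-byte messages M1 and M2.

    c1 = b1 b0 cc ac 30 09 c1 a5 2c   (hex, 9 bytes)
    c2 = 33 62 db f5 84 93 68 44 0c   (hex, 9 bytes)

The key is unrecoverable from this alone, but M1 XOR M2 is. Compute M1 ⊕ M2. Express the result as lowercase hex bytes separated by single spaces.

c1 ⊕ c2 = (M1 ⊕ K) ⊕ (M2 ⊕ K) = M1 ⊕ M2 — the shared key cancels under XOR.
byte 0: b1 XOR 33 = 82
byte 1: b0 XOR 62 = d2
byte 2: cc XOR db = 17
byte 3: ac XOR f5 = 59
byte 4: 30 XOR 84 = b4
byte 5: 09 XOR 93 = 9a
byte 6: c1 XOR 68 = a9
byte 7: a5 XOR 44 = e1
byte 8: 2c XOR 0c = 20

82 d2 17 59 b4 9a a9 e1 20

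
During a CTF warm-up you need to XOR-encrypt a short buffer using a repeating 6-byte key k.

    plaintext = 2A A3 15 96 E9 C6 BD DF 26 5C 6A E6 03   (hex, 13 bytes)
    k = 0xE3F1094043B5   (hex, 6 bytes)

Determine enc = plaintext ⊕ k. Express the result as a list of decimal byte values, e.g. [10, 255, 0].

[201, 82, 28, 214, 170, 115, 94, 46, 47, 28, 41, 83, 224]

The 6-byte key repeats, so the effective keystream is e3 f1 09 40 43 b5 e3 f1 09 40 43 b5 e3.
byte 0:  42 xor 227 = 201
byte 1: 163 xor 241 =  82
byte 2:  21 xor   9 =  28
byte 3: 150 xor  64 = 214
byte 4: 233 xor  67 = 170
byte 5: 198 xor 181 = 115
byte 6: 189 xor 227 =  94
byte 7: 223 xor 241 =  46
byte 8:  38 xor   9 =  47
byte 9:  92 xor  64 =  28
byte 10: 106 xor  67 =  41
byte 11: 230 xor 181 =  83
byte 12:   3 xor 227 = 224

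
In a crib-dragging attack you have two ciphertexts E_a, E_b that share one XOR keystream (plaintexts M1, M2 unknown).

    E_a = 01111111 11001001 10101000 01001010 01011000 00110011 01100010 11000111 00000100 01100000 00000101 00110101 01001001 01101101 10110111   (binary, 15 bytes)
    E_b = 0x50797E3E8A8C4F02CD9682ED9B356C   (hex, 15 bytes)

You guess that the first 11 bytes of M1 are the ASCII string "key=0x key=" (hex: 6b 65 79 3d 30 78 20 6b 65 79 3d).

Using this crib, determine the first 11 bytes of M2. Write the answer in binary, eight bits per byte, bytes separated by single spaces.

First, E_a ⊕ E_b = (M1 ⊕ K) ⊕ (M2 ⊕ K) = M1 ⊕ M2, so the key drops out. Then M2 = (M1 ⊕ M2) ⊕ M1 over the first 11 bytes.
byte 0: (7f xor 50) xor 6b = 2f xor 6b = 44
byte 1: (c9 xor 79) xor 65 = b0 xor 65 = d5
byte 2: (a8 xor 7e) xor 79 = d6 xor 79 = af
byte 3: (4a xor 3e) xor 3d = 74 xor 3d = 49
byte 4: (58 xor 8a) xor 30 = d2 xor 30 = e2
byte 5: (33 xor 8c) xor 78 = bf xor 78 = c7
byte 6: (62 xor 4f) xor 20 = 2d xor 20 = 0d
byte 7: (c7 xor 02) xor 6b = c5 xor 6b = ae
byte 8: (04 xor cd) xor 65 = c9 xor 65 = ac
byte 9: (60 xor 96) xor 79 = f6 xor 79 = 8f
byte 10: (05 xor 82) xor 3d = 87 xor 3d = ba

01000100 11010101 10101111 01001001 11100010 11000111 00001101 10101110 10101100 10001111 10111010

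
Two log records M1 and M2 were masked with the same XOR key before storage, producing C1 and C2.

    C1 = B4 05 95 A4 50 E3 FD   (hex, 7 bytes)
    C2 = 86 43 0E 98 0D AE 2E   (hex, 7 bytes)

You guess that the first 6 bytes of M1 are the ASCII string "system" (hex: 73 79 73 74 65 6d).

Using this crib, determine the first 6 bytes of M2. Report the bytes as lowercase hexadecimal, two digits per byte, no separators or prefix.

First, C1 ⊕ C2 = (M1 ⊕ K) ⊕ (M2 ⊕ K) = M1 ⊕ M2, so the key drops out. Then M2 = (M1 ⊕ M2) ⊕ M1 over the first 6 bytes.
byte 0: (b4 XOR 86) XOR 73 = 32 XOR 73 = 41
byte 1: (05 XOR 43) XOR 79 = 46 XOR 79 = 3f
byte 2: (95 XOR 0e) XOR 73 = 9b XOR 73 = e8
byte 3: (a4 XOR 98) XOR 74 = 3c XOR 74 = 48
byte 4: (50 XOR 0d) XOR 65 = 5d XOR 65 = 38
byte 5: (e3 XOR ae) XOR 6d = 4d XOR 6d = 20

413fe8483820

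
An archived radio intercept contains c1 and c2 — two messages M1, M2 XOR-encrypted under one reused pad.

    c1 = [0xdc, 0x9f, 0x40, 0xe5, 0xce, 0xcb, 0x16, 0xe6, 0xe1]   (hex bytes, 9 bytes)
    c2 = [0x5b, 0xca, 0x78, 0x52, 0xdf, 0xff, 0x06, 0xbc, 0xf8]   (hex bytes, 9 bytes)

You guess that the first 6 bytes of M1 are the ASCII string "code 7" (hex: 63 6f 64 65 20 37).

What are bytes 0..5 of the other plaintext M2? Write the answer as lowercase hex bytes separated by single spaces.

First, c1 ⊕ c2 = (M1 ⊕ K) ⊕ (M2 ⊕ K) = M1 ⊕ M2, so the key drops out. Then M2 = (M1 ⊕ M2) ⊕ M1 over the first 6 bytes.
byte 0: (dc xor 5b) xor 63 = 87 xor 63 = e4
byte 1: (9f xor ca) xor 6f = 55 xor 6f = 3a
byte 2: (40 xor 78) xor 64 = 38 xor 64 = 5c
byte 3: (e5 xor 52) xor 65 = b7 xor 65 = d2
byte 4: (ce xor df) xor 20 = 11 xor 20 = 31
byte 5: (cb xor ff) xor 37 = 34 xor 37 = 03

e4 3a 5c d2 31 03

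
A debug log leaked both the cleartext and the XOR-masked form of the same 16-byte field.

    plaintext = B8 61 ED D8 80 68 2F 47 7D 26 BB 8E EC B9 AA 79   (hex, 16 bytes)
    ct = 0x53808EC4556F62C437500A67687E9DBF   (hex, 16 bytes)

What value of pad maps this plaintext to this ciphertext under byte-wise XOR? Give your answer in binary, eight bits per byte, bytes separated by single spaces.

Since ct = plaintext ⊕ pad, XORing both sides with plaintext gives pad = plaintext ⊕ ct.
10111000 xor 01010011 = 11101011
01100001 xor 10000000 = 11100001
11101101 xor 10001110 = 01100011
11011000 xor 11000100 = 00011100
10000000 xor 01010101 = 11010101
01101000 xor 01101111 = 00000111
00101111 xor 01100010 = 01001101
01000111 xor 11000100 = 10000011
01111101 xor 00110111 = 01001010
00100110 xor 01010000 = 01110110
10111011 xor 00001010 = 10110001
10001110 xor 01100111 = 11101001
11101100 xor 01101000 = 10000100
10111001 xor 01111110 = 11000111
10101010 xor 10011101 = 00110111
01111001 xor 10111111 = 11000110

11101011 11100001 01100011 00011100 11010101 00000111 01001101 10000011 01001010 01110110 10110001 11101001 10000100 11000111 00110111 11000110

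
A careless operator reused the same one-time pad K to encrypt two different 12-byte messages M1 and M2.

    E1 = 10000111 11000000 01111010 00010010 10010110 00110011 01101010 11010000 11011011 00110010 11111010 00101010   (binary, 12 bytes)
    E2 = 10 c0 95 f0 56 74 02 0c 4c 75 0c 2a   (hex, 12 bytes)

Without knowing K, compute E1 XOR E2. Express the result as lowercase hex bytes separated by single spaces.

E1 ⊕ E2 = (M1 ⊕ K) ⊕ (M2 ⊕ K) = M1 ⊕ M2 — the shared key cancels under XOR.
byte 0: 135 xor  16 = 151
byte 1: 192 xor 192 =   0
byte 2: 122 xor 149 = 239
byte 3:  18 xor 240 = 226
byte 4: 150 xor  86 = 192
byte 5:  51 xor 116 =  71
byte 6: 106 xor   2 = 104
byte 7: 208 xor  12 = 220
byte 8: 219 xor  76 = 151
byte 9:  50 xor 117 =  71
byte 10: 250 xor  12 = 246
byte 11:  42 xor  42 =   0

97 00 ef e2 c0 47 68 dc 97 47 f6 00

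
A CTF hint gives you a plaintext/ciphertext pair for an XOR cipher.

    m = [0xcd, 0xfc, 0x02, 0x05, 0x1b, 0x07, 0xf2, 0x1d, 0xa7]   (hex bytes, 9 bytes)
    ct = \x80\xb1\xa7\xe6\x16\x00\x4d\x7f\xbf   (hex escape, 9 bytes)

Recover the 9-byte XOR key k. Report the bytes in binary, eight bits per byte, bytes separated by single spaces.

01001101 01001101 10100101 11100011 00001101 00000111 10111111 01100010 00011000

Since ct = m ⊕ k, XORing both sides with m gives k = m ⊕ ct.
11001101 xor 10000000 = 01001101
11111100 xor 10110001 = 01001101
00000010 xor 10100111 = 10100101
00000101 xor 11100110 = 11100011
00011011 xor 00010110 = 00001101
00000111 xor 00000000 = 00000111
11110010 xor 01001101 = 10111111
00011101 xor 01111111 = 01100010
10100111 xor 10111111 = 00011000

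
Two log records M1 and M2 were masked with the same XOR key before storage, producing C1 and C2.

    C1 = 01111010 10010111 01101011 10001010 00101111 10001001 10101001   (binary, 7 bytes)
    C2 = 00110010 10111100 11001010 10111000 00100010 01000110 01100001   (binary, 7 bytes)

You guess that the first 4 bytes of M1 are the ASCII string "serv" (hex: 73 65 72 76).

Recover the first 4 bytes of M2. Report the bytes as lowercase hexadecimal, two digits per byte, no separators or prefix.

First, C1 ⊕ C2 = (M1 ⊕ K) ⊕ (M2 ⊕ K) = M1 ⊕ M2, so the key drops out. Then M2 = (M1 ⊕ M2) ⊕ M1 over the first 4 bytes.
byte 0: (7a xor 32) xor 73 = 48 xor 73 = 3b
byte 1: (97 xor bc) xor 65 = 2b xor 65 = 4e
byte 2: (6b xor ca) xor 72 = a1 xor 72 = d3
byte 3: (8a xor b8) xor 76 = 32 xor 76 = 44

3b4ed344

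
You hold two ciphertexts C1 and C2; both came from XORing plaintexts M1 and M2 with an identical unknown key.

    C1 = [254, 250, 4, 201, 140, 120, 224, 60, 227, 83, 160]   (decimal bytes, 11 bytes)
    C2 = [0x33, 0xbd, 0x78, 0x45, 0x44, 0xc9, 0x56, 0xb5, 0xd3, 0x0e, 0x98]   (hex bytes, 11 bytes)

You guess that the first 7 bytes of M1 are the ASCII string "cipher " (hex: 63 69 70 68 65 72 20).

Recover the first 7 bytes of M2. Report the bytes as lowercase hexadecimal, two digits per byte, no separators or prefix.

ae2e0ce4adc396

First, C1 ⊕ C2 = (M1 ⊕ K) ⊕ (M2 ⊕ K) = M1 ⊕ M2, so the key drops out. Then M2 = (M1 ⊕ M2) ⊕ M1 over the first 7 bytes.
byte 0: (fe ^ 33) ^ 63 = cd ^ 63 = ae
byte 1: (fa ^ bd) ^ 69 = 47 ^ 69 = 2e
byte 2: (04 ^ 78) ^ 70 = 7c ^ 70 = 0c
byte 3: (c9 ^ 45) ^ 68 = 8c ^ 68 = e4
byte 4: (8c ^ 44) ^ 65 = c8 ^ 65 = ad
byte 5: (78 ^ c9) ^ 72 = b1 ^ 72 = c3
byte 6: (e0 ^ 56) ^ 20 = b6 ^ 20 = 96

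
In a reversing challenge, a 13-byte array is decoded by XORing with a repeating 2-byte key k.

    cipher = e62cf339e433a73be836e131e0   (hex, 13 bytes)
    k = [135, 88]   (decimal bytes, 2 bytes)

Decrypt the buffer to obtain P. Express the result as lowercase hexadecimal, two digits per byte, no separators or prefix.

The 2-byte key repeats, so the effective keystream is 87 58 87 58 87 58 87 58 87 58 87 58 87.
byte 0: 230 ⊕ 135 =  97
byte 1:  44 ⊕  88 = 116
byte 2: 243 ⊕ 135 = 116
byte 3:  57 ⊕  88 =  97
byte 4: 228 ⊕ 135 =  99
byte 5:  51 ⊕  88 = 107
byte 6: 167 ⊕ 135 =  32
byte 7:  59 ⊕  88 =  99
byte 8: 232 ⊕ 135 = 111
byte 9:  54 ⊕  88 = 110
byte 10: 225 ⊕ 135 = 102
byte 11:  49 ⊕  88 = 105
byte 12: 224 ⊕ 135 = 103

61747461636b20636f6e666967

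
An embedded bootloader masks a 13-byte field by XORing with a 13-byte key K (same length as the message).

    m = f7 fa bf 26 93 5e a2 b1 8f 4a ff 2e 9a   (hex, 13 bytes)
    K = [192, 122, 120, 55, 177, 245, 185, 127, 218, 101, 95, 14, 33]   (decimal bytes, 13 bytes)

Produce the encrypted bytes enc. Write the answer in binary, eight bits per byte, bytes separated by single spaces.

00110111 10000000 11000111 00010001 00100010 10101011 00011011 11001110 01010101 00101111 10100000 00100000 10111011

byte 0: 247 ⊕ 192 =  55
byte 1: 250 ⊕ 122 = 128
byte 2: 191 ⊕ 120 = 199
byte 3:  38 ⊕  55 =  17
byte 4: 147 ⊕ 177 =  34
byte 5:  94 ⊕ 245 = 171
byte 6: 162 ⊕ 185 =  27
byte 7: 177 ⊕ 127 = 206
byte 8: 143 ⊕ 218 =  85
byte 9:  74 ⊕ 101 =  47
byte 10: 255 ⊕  95 = 160
byte 11:  46 ⊕  14 =  32
byte 12: 154 ⊕  33 = 187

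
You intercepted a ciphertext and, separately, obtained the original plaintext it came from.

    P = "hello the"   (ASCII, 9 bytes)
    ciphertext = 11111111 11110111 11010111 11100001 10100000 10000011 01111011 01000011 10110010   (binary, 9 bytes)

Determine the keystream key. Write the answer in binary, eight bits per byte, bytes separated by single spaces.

Since ciphertext = P ⊕ key, XORing both sides with P gives key = P ⊕ ciphertext.
01101000 xor 11111111 = 10010111
01100101 xor 11110111 = 10010010
01101100 xor 11010111 = 10111011
01101100 xor 11100001 = 10001101
01101111 xor 10100000 = 11001111
00100000 xor 10000011 = 10100011
01110100 xor 01111011 = 00001111
01101000 xor 01000011 = 00101011
01100101 xor 10110010 = 11010111

10010111 10010010 10111011 10001101 11001111 10100011 00001111 00101011 11010111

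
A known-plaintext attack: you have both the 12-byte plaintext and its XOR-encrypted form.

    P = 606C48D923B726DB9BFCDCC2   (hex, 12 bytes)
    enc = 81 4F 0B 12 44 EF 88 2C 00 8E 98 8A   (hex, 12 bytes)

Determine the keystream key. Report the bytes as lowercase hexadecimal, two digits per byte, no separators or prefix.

e12343cb6758aef79b724448

Since enc = P ⊕ key, XORing both sides with P gives key = P ⊕ enc.
60 XOR 81 = e1
6c XOR 4f = 23
48 XOR 0b = 43
d9 XOR 12 = cb
23 XOR 44 = 67
b7 XOR ef = 58
26 XOR 88 = ae
db XOR 2c = f7
9b XOR 00 = 9b
fc XOR 8e = 72
dc XOR 98 = 44
c2 XOR 8a = 48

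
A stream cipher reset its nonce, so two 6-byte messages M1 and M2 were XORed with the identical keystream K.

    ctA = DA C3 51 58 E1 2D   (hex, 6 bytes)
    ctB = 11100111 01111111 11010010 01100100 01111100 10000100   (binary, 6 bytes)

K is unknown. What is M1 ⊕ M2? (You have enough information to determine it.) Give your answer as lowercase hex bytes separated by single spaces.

ctA ⊕ ctB = (M1 ⊕ K) ⊕ (M2 ⊕ K) = M1 ⊕ M2 — the shared key cancels under XOR.
da ⊕ e7 = 3d
c3 ⊕ 7f = bc
51 ⊕ d2 = 83
58 ⊕ 64 = 3c
e1 ⊕ 7c = 9d
2d ⊕ 84 = a9

3d bc 83 3c 9d a9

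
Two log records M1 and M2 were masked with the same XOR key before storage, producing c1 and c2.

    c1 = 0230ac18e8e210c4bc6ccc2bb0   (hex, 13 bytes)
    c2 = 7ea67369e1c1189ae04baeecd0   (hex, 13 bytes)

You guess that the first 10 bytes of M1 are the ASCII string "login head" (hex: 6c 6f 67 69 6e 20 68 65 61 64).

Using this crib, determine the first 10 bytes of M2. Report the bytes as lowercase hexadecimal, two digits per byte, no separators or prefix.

First, c1 ⊕ c2 = (M1 ⊕ K) ⊕ (M2 ⊕ K) = M1 ⊕ M2, so the key drops out. Then M2 = (M1 ⊕ M2) ⊕ M1 over the first 10 bytes.
byte 0: (02 ^ 7e) ^ 6c = 7c ^ 6c = 10
byte 1: (30 ^ a6) ^ 6f = 96 ^ 6f = f9
byte 2: (ac ^ 73) ^ 67 = df ^ 67 = b8
byte 3: (18 ^ 69) ^ 69 = 71 ^ 69 = 18
byte 4: (e8 ^ e1) ^ 6e = 09 ^ 6e = 67
byte 5: (e2 ^ c1) ^ 20 = 23 ^ 20 = 03
byte 6: (10 ^ 18) ^ 68 = 08 ^ 68 = 60
byte 7: (c4 ^ 9a) ^ 65 = 5e ^ 65 = 3b
byte 8: (bc ^ e0) ^ 61 = 5c ^ 61 = 3d
byte 9: (6c ^ 4b) ^ 64 = 27 ^ 64 = 43

10f9b8186703603b3d43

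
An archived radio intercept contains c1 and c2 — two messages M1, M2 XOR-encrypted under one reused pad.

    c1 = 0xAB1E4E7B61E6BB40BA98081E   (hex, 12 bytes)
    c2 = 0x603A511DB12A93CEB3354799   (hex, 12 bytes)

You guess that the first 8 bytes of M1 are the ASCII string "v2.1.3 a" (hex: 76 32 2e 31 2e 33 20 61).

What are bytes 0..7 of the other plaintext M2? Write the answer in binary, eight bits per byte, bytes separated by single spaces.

10111101 00010110 00110001 01010111 11111110 11111111 00001000 11101111

First, c1 ⊕ c2 = (M1 ⊕ K) ⊕ (M2 ⊕ K) = M1 ⊕ M2, so the key drops out. Then M2 = (M1 ⊕ M2) ⊕ M1 over the first 8 bytes.
byte 0: (ab ^ 60) ^ 76 = cb ^ 76 = bd
byte 1: (1e ^ 3a) ^ 32 = 24 ^ 32 = 16
byte 2: (4e ^ 51) ^ 2e = 1f ^ 2e = 31
byte 3: (7b ^ 1d) ^ 31 = 66 ^ 31 = 57
byte 4: (61 ^ b1) ^ 2e = d0 ^ 2e = fe
byte 5: (e6 ^ 2a) ^ 33 = cc ^ 33 = ff
byte 6: (bb ^ 93) ^ 20 = 28 ^ 20 = 08
byte 7: (40 ^ ce) ^ 61 = 8e ^ 61 = ef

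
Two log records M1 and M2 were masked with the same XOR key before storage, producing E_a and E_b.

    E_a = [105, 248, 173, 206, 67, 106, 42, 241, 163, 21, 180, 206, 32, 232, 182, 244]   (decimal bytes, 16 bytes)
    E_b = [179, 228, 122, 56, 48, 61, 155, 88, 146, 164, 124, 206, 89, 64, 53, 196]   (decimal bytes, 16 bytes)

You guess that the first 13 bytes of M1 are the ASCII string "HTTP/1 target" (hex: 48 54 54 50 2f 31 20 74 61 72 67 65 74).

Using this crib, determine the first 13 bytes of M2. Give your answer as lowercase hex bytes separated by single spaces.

92 48 83 a6 5c 66 91 dd 50 c3 af 65 0d

First, E_a ⊕ E_b = (M1 ⊕ K) ⊕ (M2 ⊕ K) = M1 ⊕ M2, so the key drops out. Then M2 = (M1 ⊕ M2) ⊕ M1 over the first 13 bytes.
byte 0: (69 xor b3) xor 48 = da xor 48 = 92
byte 1: (f8 xor e4) xor 54 = 1c xor 54 = 48
byte 2: (ad xor 7a) xor 54 = d7 xor 54 = 83
byte 3: (ce xor 38) xor 50 = f6 xor 50 = a6
byte 4: (43 xor 30) xor 2f = 73 xor 2f = 5c
byte 5: (6a xor 3d) xor 31 = 57 xor 31 = 66
byte 6: (2a xor 9b) xor 20 = b1 xor 20 = 91
byte 7: (f1 xor 58) xor 74 = a9 xor 74 = dd
byte 8: (a3 xor 92) xor 61 = 31 xor 61 = 50
byte 9: (15 xor a4) xor 72 = b1 xor 72 = c3
byte 10: (b4 xor 7c) xor 67 = c8 xor 67 = af
byte 11: (ce xor ce) xor 65 = 00 xor 65 = 65
byte 12: (20 xor 59) xor 74 = 79 xor 74 = 0d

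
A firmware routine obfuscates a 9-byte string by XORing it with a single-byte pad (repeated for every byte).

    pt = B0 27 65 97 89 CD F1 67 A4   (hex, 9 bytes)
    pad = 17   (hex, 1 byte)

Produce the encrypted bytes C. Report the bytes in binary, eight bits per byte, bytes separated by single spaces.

The 1-byte key repeats, so the effective keystream is 17 17 17 17 17 17 17 17 17.
byte 0: 176 XOR  23 = 167
byte 1:  39 XOR  23 =  48
byte 2: 101 XOR  23 = 114
byte 3: 151 XOR  23 = 128
byte 4: 137 XOR  23 = 158
byte 5: 205 XOR  23 = 218
byte 6: 241 XOR  23 = 230
byte 7: 103 XOR  23 = 112
byte 8: 164 XOR  23 = 179

10100111 00110000 01110010 10000000 10011110 11011010 11100110 01110000 10110011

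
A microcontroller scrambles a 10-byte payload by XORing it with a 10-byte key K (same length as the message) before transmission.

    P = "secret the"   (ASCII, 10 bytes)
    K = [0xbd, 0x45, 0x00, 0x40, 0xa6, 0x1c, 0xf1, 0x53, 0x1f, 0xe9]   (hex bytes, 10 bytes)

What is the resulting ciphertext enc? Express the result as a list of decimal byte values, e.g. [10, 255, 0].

[206, 32, 99, 50, 195, 104, 209, 39, 119, 140]

XOR is its own inverse, so applying the key byte-wise gives the result directly.
byte 0: 73 xor bd = ce
byte 1: 65 xor 45 = 20
byte 2: 63 xor 00 = 63
byte 3: 72 xor 40 = 32
byte 4: 65 xor a6 = c3
byte 5: 74 xor 1c = 68
byte 6: 20 xor f1 = d1
byte 7: 74 xor 53 = 27
byte 8: 68 xor 1f = 77
byte 9: 65 xor e9 = 8c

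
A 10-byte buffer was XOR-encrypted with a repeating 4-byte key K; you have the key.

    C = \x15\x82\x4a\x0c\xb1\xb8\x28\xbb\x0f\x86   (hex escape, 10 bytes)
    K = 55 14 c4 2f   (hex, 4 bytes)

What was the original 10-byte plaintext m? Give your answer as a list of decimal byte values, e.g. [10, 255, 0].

The 4-byte key repeats, so the effective keystream is 55 14 c4 2f 55 14 c4 2f 55 14.
byte 0: 15 xor 55 = 40
byte 1: 82 xor 14 = 96
byte 2: 4a xor c4 = 8e
byte 3: 0c xor 2f = 23
byte 4: b1 xor 55 = e4
byte 5: b8 xor 14 = ac
byte 6: 28 xor c4 = ec
byte 7: bb xor 2f = 94
byte 8: 0f xor 55 = 5a
byte 9: 86 xor 14 = 92

[64, 150, 142, 35, 228, 172, 236, 148, 90, 146]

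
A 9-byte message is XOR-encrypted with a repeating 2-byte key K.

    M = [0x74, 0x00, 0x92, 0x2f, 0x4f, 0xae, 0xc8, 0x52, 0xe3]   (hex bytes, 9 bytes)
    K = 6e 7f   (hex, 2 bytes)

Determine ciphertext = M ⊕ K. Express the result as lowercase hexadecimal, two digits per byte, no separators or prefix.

The 2-byte key repeats, so the effective keystream is 6e 7f 6e 7f 6e 7f 6e 7f 6e.
byte 0: 116 ^ 110 =  26
byte 1:   0 ^ 127 = 127
byte 2: 146 ^ 110 = 252
byte 3:  47 ^ 127 =  80
byte 4:  79 ^ 110 =  33
byte 5: 174 ^ 127 = 209
byte 6: 200 ^ 110 = 166
byte 7:  82 ^ 127 =  45
byte 8: 227 ^ 110 = 141

1a7ffc5021d1a62d8d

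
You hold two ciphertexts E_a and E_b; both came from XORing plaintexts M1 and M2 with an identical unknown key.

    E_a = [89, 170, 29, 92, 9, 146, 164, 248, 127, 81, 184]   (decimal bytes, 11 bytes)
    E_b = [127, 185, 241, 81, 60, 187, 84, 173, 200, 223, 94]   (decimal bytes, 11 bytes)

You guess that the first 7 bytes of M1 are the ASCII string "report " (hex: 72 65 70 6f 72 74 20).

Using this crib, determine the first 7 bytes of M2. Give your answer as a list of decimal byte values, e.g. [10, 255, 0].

[84, 118, 156, 98, 71, 93, 208]

First, E_a ⊕ E_b = (M1 ⊕ K) ⊕ (M2 ⊕ K) = M1 ⊕ M2, so the key drops out. Then M2 = (M1 ⊕ M2) ⊕ M1 over the first 7 bytes.
byte 0: (59 ⊕ 7f) ⊕ 72 = 26 ⊕ 72 = 54
byte 1: (aa ⊕ b9) ⊕ 65 = 13 ⊕ 65 = 76
byte 2: (1d ⊕ f1) ⊕ 70 = ec ⊕ 70 = 9c
byte 3: (5c ⊕ 51) ⊕ 6f = 0d ⊕ 6f = 62
byte 4: (09 ⊕ 3c) ⊕ 72 = 35 ⊕ 72 = 47
byte 5: (92 ⊕ bb) ⊕ 74 = 29 ⊕ 74 = 5d
byte 6: (a4 ⊕ 54) ⊕ 20 = f0 ⊕ 20 = d0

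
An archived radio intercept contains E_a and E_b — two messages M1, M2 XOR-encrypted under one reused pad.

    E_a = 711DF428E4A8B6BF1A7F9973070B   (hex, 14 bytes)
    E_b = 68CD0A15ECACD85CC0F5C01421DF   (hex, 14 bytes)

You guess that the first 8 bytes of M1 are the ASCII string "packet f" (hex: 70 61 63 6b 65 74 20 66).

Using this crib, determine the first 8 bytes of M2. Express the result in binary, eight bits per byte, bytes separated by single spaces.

01101001 10110001 10011101 01010110 01101101 01110000 01001110 10000101

First, E_a ⊕ E_b = (M1 ⊕ K) ⊕ (M2 ⊕ K) = M1 ⊕ M2, so the key drops out. Then M2 = (M1 ⊕ M2) ⊕ M1 over the first 8 bytes.
byte 0: (71 xor 68) xor 70 = 19 xor 70 = 69
byte 1: (1d xor cd) xor 61 = d0 xor 61 = b1
byte 2: (f4 xor 0a) xor 63 = fe xor 63 = 9d
byte 3: (28 xor 15) xor 6b = 3d xor 6b = 56
byte 4: (e4 xor ec) xor 65 = 08 xor 65 = 6d
byte 5: (a8 xor ac) xor 74 = 04 xor 74 = 70
byte 6: (b6 xor d8) xor 20 = 6e xor 20 = 4e
byte 7: (bf xor 5c) xor 66 = e3 xor 66 = 85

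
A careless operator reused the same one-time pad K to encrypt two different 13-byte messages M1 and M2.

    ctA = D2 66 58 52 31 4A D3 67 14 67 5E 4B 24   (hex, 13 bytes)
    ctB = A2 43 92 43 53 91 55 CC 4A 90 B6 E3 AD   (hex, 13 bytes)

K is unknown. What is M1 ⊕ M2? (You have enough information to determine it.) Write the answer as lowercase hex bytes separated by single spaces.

ctA ⊕ ctB = (M1 ⊕ K) ⊕ (M2 ⊕ K) = M1 ⊕ M2 — the shared key cancels under XOR.
d2 xor a2 = 70
66 xor 43 = 25
58 xor 92 = ca
52 xor 43 = 11
31 xor 53 = 62
4a xor 91 = db
d3 xor 55 = 86
67 xor cc = ab
14 xor 4a = 5e
67 xor 90 = f7
5e xor b6 = e8
4b xor e3 = a8
24 xor ad = 89

70 25 ca 11 62 db 86 ab 5e f7 e8 a8 89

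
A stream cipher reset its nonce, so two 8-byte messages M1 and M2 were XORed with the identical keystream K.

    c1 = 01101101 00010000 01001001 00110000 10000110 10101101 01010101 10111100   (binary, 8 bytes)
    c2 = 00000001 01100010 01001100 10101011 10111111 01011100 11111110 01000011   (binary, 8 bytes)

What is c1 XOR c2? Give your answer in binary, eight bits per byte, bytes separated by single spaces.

c1 ⊕ c2 = (M1 ⊕ K) ⊕ (M2 ⊕ K) = M1 ⊕ M2 — the shared key cancels under XOR.
byte 0: 109 ⊕   1 = 108
byte 1:  16 ⊕  98 = 114
byte 2:  73 ⊕  76 =   5
byte 3:  48 ⊕ 171 = 155
byte 4: 134 ⊕ 191 =  57
byte 5: 173 ⊕  92 = 241
byte 6:  85 ⊕ 254 = 171
byte 7: 188 ⊕  67 = 255

01101100 01110010 00000101 10011011 00111001 11110001 10101011 11111111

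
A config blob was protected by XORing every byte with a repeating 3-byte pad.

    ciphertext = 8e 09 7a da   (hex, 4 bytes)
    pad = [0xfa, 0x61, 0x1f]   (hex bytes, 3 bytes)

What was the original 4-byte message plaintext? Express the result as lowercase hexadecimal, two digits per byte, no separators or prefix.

74686520

The 3-byte key repeats, so the effective keystream is fa 61 1f fa.
byte 0: 8e xor fa = 74
byte 1: 09 xor 61 = 68
byte 2: 7a xor 1f = 65
byte 3: da xor fa = 20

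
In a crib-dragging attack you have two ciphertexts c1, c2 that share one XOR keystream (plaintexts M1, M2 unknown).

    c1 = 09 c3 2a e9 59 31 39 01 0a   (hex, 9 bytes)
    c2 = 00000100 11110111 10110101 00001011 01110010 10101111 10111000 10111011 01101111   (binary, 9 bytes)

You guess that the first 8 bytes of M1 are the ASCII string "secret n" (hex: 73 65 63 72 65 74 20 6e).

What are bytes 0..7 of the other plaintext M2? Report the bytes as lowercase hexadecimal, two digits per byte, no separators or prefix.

First, c1 ⊕ c2 = (M1 ⊕ K) ⊕ (M2 ⊕ K) = M1 ⊕ M2, so the key drops out. Then M2 = (M1 ⊕ M2) ⊕ M1 over the first 8 bytes.
byte 0: (09 ⊕ 04) ⊕ 73 = 0d ⊕ 73 = 7e
byte 1: (c3 ⊕ f7) ⊕ 65 = 34 ⊕ 65 = 51
byte 2: (2a ⊕ b5) ⊕ 63 = 9f ⊕ 63 = fc
byte 3: (e9 ⊕ 0b) ⊕ 72 = e2 ⊕ 72 = 90
byte 4: (59 ⊕ 72) ⊕ 65 = 2b ⊕ 65 = 4e
byte 5: (31 ⊕ af) ⊕ 74 = 9e ⊕ 74 = ea
byte 6: (39 ⊕ b8) ⊕ 20 = 81 ⊕ 20 = a1
byte 7: (01 ⊕ bb) ⊕ 6e = ba ⊕ 6e = d4

7e51fc904eeaa1d4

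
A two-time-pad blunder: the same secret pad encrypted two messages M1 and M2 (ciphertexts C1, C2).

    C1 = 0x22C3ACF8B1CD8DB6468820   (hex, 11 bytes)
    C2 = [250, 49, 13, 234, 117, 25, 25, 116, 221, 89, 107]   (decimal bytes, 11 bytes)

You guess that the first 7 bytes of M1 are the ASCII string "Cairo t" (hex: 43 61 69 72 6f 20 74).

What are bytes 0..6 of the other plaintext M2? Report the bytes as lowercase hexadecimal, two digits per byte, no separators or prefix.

9b93c860abf4e0

First, C1 ⊕ C2 = (M1 ⊕ K) ⊕ (M2 ⊕ K) = M1 ⊕ M2, so the key drops out. Then M2 = (M1 ⊕ M2) ⊕ M1 over the first 7 bytes.
byte 0: (22 XOR fa) XOR 43 = d8 XOR 43 = 9b
byte 1: (c3 XOR 31) XOR 61 = f2 XOR 61 = 93
byte 2: (ac XOR 0d) XOR 69 = a1 XOR 69 = c8
byte 3: (f8 XOR ea) XOR 72 = 12 XOR 72 = 60
byte 4: (b1 XOR 75) XOR 6f = c4 XOR 6f = ab
byte 5: (cd XOR 19) XOR 20 = d4 XOR 20 = f4
byte 6: (8d XOR 19) XOR 74 = 94 XOR 74 = e0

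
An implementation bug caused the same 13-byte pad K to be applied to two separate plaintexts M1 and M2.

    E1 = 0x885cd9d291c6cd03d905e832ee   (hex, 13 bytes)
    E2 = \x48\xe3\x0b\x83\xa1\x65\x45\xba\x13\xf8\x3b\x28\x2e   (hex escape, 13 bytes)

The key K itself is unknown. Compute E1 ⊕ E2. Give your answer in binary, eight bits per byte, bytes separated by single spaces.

11000000 10111111 11010010 01010001 00110000 10100011 10001000 10111001 11001010 11111101 11010011 00011010 11000000

E1 ⊕ E2 = (M1 ⊕ K) ⊕ (M2 ⊕ K) = M1 ⊕ M2 — the shared key cancels under XOR.
byte 0: 88 ⊕ 48 = c0
byte 1: 5c ⊕ e3 = bf
byte 2: d9 ⊕ 0b = d2
byte 3: d2 ⊕ 83 = 51
byte 4: 91 ⊕ a1 = 30
byte 5: c6 ⊕ 65 = a3
byte 6: cd ⊕ 45 = 88
byte 7: 03 ⊕ ba = b9
byte 8: d9 ⊕ 13 = ca
byte 9: 05 ⊕ f8 = fd
byte 10: e8 ⊕ 3b = d3
byte 11: 32 ⊕ 28 = 1a
byte 12: ee ⊕ 2e = c0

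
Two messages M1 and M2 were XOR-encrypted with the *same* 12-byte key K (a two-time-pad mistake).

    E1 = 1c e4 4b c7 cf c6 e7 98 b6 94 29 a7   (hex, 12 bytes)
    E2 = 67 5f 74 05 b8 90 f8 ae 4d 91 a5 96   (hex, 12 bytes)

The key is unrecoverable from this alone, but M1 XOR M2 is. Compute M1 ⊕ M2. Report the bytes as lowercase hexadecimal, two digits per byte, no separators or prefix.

7bbb3fc277561f36fb058c31

E1 ⊕ E2 = (M1 ⊕ K) ⊕ (M2 ⊕ K) = M1 ⊕ M2 — the shared key cancels under XOR.
1c xor 67 = 7b
e4 xor 5f = bb
4b xor 74 = 3f
c7 xor 05 = c2
cf xor b8 = 77
c6 xor 90 = 56
e7 xor f8 = 1f
98 xor ae = 36
b6 xor 4d = fb
94 xor 91 = 05
29 xor a5 = 8c
a7 xor 96 = 31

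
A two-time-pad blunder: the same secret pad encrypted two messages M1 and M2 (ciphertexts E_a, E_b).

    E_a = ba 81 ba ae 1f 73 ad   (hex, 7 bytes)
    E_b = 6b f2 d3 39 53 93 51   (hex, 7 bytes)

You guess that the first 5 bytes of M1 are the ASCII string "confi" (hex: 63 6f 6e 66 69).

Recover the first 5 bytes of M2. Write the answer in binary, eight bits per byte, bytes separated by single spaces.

10110010 00011100 00000111 11110001 00100101

First, E_a ⊕ E_b = (M1 ⊕ K) ⊕ (M2 ⊕ K) = M1 ⊕ M2, so the key drops out. Then M2 = (M1 ⊕ M2) ⊕ M1 over the first 5 bytes.
byte 0: (ba xor 6b) xor 63 = d1 xor 63 = b2
byte 1: (81 xor f2) xor 6f = 73 xor 6f = 1c
byte 2: (ba xor d3) xor 6e = 69 xor 6e = 07
byte 3: (ae xor 39) xor 66 = 97 xor 66 = f1
byte 4: (1f xor 53) xor 69 = 4c xor 69 = 25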